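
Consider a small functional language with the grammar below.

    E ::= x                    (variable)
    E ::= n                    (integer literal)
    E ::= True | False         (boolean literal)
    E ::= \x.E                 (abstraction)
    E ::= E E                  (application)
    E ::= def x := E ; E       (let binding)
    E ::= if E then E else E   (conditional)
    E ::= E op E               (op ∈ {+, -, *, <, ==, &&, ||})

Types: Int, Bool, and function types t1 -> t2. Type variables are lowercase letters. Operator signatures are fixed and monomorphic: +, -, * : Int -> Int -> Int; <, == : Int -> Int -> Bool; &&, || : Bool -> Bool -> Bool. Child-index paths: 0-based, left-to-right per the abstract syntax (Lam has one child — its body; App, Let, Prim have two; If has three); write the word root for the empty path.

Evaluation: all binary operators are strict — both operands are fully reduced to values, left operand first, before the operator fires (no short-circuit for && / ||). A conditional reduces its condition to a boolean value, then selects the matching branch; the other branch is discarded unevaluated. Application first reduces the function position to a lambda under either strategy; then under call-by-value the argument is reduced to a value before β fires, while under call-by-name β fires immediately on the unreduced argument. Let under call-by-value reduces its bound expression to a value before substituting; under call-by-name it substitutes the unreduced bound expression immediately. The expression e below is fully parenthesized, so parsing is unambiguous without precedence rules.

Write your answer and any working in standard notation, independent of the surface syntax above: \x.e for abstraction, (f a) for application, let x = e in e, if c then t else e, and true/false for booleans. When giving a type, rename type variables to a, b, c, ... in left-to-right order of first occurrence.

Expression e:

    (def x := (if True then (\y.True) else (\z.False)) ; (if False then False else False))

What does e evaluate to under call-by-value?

Answer: false

Trace:
step 0: (let x = (if true then (\y.true) else (\z.false)) in (if false then false else false))
step 1: [if@0] (let x = (\y.true) in (if false then false else false))
step 2: [let@root] (if false then false else false)
step 3: [if@root] false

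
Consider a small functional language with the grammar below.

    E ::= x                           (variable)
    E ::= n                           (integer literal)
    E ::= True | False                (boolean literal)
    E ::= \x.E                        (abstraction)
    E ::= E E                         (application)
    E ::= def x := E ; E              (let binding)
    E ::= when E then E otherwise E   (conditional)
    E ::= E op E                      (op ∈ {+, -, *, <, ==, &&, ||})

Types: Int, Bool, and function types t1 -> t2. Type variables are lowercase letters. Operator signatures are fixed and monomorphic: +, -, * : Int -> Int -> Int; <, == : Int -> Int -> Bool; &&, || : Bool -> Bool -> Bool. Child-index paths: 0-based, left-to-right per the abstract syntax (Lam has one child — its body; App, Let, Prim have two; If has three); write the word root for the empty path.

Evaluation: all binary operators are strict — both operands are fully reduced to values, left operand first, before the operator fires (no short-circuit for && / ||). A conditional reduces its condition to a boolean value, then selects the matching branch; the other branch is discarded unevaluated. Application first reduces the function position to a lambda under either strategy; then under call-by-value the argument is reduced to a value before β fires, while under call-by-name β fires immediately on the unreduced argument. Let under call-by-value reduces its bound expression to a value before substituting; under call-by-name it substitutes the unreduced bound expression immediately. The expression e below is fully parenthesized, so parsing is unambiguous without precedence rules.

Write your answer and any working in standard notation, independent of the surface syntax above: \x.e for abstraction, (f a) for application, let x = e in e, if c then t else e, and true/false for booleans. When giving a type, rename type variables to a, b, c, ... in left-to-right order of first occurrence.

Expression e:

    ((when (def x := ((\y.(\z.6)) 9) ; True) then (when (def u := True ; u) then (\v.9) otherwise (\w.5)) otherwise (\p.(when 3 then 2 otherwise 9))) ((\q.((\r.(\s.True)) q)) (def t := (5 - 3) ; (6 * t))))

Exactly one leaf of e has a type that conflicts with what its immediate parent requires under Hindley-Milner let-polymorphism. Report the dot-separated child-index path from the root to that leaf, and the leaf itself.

Answer: 0.2.0.0 : 3

Working:
\z._ : b -> Int
\y._ : a -> b -> Int
  unify a -> b -> Int ~ Int -> c
  unify a ~ Int
  unify b -> Int ~ c
_ _ : b -> Int
let x : forall. b -> Int
  unify Bool ~ Bool
let u : Bool
u : Bool
  unify Bool ~ Bool
\v._ : d -> Int
\w._ : e -> Int
  unify d -> Int ~ e -> Int
  unify d ~ e
  unify Int ~ Int
  unify Int ~ Bool
  FAIL: mismatch Int ~ Bool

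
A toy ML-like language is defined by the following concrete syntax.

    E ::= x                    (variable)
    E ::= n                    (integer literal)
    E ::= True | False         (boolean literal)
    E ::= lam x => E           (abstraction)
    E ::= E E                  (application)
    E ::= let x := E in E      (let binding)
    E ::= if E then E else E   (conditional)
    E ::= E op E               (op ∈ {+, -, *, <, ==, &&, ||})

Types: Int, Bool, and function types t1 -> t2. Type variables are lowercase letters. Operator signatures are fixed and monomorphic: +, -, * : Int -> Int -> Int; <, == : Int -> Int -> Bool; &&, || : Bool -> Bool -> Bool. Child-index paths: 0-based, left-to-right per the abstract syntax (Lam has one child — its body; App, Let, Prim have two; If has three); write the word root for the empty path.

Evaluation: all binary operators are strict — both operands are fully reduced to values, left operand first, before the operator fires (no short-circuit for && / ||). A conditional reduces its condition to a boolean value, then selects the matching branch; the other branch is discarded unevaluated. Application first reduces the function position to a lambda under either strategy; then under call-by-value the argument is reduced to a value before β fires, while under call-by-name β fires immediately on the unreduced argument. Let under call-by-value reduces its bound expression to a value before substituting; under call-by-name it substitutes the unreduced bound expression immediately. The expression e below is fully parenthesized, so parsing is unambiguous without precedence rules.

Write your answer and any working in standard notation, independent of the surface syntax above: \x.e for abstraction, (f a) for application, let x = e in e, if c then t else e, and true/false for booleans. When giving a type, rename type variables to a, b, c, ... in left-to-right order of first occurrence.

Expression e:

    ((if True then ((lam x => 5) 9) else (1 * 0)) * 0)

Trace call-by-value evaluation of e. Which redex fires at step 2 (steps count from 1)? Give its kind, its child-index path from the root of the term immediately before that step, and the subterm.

Answer: beta at 0 : ((\x.5) 9)

Derivation:
step 0: ((if true then ((\x.5) 9) else (1 * 0)) * 0)
step 1: [if@0] (((\x.5) 9) * 0)
step 2: [beta@0] (5 * 0)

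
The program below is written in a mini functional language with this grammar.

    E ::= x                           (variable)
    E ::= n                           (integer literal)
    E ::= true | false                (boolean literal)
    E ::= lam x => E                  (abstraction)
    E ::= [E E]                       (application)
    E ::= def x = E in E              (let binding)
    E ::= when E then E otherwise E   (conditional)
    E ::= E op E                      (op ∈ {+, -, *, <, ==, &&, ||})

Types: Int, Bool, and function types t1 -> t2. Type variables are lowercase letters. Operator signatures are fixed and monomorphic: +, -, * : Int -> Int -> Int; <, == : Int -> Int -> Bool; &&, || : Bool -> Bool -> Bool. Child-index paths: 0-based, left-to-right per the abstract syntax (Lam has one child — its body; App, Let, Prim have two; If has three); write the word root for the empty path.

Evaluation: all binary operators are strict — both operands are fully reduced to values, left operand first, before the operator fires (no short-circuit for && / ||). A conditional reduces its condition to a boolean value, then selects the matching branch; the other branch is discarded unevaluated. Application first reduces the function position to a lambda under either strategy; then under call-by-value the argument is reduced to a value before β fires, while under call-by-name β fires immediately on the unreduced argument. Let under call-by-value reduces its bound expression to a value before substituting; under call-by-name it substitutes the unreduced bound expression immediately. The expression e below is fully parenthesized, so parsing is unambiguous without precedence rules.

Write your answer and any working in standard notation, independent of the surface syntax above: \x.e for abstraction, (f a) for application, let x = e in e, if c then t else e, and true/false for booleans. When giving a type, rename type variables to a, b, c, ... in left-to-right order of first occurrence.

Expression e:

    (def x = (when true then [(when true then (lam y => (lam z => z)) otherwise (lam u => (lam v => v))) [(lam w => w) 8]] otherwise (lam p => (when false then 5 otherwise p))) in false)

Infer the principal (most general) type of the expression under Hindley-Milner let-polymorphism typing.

Answer: Bool

Working:
  unify Bool ~ Bool
  unify Bool ~ Bool
z : b
\z._ : b -> b
\y._ : a -> b -> b
v : d
\v._ : d -> d
\u._ : c -> d -> d
  unify a -> b -> b ~ c -> d -> d
  unify a ~ c
  unify b -> b ~ d -> d
  unify b ~ d
  unify d ~ d
w : e
\w._ : e -> e
  unify e -> e ~ Int -> f
  unify e ~ Int
  unify Int ~ f
_ _ : Int
  unify c -> d -> d ~ Int -> g
  unify c ~ Int
  unify d -> d ~ g
_ _ : d -> d
  unify Bool ~ Bool
p : h
  unify Int ~ h
\p._ : Int -> Int
  unify d -> d ~ Int -> Int
  unify d ~ Int
  unify Int ~ Int
let x : Int -> Int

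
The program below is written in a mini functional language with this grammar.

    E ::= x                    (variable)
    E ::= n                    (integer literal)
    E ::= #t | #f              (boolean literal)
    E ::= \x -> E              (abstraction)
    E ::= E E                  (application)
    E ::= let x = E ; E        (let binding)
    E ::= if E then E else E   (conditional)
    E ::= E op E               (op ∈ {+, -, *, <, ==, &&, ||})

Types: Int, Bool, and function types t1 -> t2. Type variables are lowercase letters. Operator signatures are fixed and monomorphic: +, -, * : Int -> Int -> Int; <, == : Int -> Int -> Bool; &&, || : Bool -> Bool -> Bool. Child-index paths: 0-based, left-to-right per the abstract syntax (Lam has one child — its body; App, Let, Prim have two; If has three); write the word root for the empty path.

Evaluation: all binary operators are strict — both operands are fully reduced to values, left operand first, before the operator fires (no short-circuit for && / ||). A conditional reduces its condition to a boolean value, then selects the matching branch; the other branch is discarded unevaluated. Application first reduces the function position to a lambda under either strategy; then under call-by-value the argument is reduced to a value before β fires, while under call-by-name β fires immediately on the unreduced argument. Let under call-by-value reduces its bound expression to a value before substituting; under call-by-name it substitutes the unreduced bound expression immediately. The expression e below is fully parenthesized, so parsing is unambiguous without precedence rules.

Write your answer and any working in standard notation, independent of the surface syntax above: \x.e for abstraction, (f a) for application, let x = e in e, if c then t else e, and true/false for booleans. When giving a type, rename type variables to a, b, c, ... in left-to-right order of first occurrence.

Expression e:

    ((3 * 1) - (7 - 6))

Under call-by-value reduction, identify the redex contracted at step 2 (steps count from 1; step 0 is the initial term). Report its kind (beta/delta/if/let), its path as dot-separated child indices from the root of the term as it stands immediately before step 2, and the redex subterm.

Derivation:
step 0: ((3 * 1) - (7 - 6))
step 1: [delta@0] (3 - (7 - 6))
step 2: [delta@1] (3 - 1)

Answer: delta at 1 : (7 - 6)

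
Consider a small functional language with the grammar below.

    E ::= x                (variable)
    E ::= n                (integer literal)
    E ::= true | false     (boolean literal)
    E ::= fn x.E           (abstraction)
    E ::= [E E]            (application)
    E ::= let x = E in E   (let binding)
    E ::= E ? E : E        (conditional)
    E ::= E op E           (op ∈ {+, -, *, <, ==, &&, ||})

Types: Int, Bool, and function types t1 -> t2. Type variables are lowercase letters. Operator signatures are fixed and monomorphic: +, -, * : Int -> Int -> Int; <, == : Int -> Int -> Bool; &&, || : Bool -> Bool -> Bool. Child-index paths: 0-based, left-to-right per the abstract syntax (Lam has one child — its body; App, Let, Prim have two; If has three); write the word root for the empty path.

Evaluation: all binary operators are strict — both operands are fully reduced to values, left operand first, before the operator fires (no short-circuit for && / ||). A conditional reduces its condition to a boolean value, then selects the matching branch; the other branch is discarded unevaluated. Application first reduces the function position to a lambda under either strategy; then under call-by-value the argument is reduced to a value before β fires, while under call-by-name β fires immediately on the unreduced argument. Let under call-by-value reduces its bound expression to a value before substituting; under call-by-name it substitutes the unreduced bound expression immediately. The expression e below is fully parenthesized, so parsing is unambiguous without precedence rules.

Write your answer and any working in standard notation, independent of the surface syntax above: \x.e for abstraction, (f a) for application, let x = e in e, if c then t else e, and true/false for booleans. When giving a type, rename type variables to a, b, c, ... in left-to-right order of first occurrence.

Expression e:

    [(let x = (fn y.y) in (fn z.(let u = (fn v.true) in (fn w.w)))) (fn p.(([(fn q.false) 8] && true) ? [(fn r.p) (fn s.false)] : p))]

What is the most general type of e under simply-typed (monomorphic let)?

Answer: a -> a

Trace:
y : a
\y._ : a -> a
let x : a -> a
\v._ : c -> Bool
let u : c -> Bool
w : d
\w._ : d -> d
\z._ : b -> d -> d
\q._ : f -> Bool
  unify f -> Bool ~ Int -> g
  unify f ~ Int
  unify Bool ~ g
_ _ : Bool
  unify Bool ~ Bool
  unify Bool ~ Bool
  unify Bool ~ Bool
p : e
\r._ : h -> e
\s._ : i -> Bool
  unify h -> e ~ (i -> Bool) -> j
  unify h ~ i -> Bool
  unify e ~ j
_ _ : j
p : j
  unify j ~ j
\p._ : j -> j
  unify b -> d -> d ~ (j -> j) -> k
  unify b ~ j -> j
  unify d -> d ~ k
_ _ : d -> d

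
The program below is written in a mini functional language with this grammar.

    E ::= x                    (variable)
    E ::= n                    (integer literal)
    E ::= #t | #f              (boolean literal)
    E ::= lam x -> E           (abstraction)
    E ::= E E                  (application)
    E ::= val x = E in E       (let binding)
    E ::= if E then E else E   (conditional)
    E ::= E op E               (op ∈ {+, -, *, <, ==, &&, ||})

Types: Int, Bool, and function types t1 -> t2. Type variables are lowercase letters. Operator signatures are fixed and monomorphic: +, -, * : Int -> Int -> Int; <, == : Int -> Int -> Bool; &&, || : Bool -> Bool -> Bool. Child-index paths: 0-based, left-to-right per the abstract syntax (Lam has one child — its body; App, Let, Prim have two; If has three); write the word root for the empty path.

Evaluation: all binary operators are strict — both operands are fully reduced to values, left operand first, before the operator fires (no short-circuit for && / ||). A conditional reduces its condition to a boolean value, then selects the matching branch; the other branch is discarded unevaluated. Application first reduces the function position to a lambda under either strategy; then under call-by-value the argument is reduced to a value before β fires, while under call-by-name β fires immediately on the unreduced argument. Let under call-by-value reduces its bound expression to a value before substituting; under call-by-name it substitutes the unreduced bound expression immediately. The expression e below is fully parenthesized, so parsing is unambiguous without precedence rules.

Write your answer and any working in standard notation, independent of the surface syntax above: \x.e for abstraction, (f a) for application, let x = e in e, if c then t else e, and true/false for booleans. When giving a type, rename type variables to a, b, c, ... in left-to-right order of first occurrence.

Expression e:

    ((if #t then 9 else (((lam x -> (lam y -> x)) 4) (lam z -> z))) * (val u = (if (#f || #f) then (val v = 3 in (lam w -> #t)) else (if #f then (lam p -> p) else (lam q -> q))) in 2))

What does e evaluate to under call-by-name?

Answer: 18

Derivation:
step 0: ((if true then 9 else (((\x.(\y.x)) 4) (\z.z))) * (let u = (if (false || false) then (let v = 3 in (\w.true)) else (if false then (\p.p) else (\q.q))) in 2))
step 1: [if@0] (9 * (let u = (if (false || false) then (let v = 3 in (\w.true)) else (if false then (\p.p) else (\q.q))) in 2))
step 2: [let@1] (9 * 2)
step 3: [delta@root] 18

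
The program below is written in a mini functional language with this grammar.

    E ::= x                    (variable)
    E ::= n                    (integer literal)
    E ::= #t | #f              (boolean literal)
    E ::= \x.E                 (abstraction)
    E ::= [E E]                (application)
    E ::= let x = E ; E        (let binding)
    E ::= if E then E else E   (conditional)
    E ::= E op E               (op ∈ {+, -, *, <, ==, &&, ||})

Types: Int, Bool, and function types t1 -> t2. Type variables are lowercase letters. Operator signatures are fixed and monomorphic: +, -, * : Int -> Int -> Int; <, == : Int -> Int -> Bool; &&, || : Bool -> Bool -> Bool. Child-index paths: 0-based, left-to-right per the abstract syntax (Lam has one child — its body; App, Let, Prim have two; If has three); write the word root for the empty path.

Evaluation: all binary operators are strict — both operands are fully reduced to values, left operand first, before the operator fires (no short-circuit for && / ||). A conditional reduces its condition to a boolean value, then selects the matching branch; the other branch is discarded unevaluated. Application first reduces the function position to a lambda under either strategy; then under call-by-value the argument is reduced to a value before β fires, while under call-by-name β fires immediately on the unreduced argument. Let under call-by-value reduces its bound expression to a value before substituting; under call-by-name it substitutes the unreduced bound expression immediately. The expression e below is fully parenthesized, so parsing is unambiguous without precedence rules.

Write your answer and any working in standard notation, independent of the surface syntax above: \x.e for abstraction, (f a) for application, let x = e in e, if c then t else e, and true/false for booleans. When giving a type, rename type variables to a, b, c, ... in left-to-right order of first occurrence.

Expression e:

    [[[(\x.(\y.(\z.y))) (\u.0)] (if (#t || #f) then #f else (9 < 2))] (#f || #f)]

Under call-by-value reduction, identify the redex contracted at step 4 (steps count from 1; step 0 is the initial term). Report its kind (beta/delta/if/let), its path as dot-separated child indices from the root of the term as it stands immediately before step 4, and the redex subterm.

Derivation:
step 0: ((((\x.(\y.(\z.y))) (\u.0)) (if (true || false) then false else (9 < 2))) (false || false))
step 1: [beta@0.0] (((\y.(\z.y)) (if (true || false) then false else (9 < 2))) (false || false))
step 2: [delta@0.1.0] (((\y.(\z.y)) (if true then false else (9 < 2))) (false || false))
step 3: [if@0.1] (((\y.(\z.y)) false) (false || false))
step 4: [beta@0] ((\z.false) (false || false))

Answer: beta at 0 : ((\y.(\z.y)) false)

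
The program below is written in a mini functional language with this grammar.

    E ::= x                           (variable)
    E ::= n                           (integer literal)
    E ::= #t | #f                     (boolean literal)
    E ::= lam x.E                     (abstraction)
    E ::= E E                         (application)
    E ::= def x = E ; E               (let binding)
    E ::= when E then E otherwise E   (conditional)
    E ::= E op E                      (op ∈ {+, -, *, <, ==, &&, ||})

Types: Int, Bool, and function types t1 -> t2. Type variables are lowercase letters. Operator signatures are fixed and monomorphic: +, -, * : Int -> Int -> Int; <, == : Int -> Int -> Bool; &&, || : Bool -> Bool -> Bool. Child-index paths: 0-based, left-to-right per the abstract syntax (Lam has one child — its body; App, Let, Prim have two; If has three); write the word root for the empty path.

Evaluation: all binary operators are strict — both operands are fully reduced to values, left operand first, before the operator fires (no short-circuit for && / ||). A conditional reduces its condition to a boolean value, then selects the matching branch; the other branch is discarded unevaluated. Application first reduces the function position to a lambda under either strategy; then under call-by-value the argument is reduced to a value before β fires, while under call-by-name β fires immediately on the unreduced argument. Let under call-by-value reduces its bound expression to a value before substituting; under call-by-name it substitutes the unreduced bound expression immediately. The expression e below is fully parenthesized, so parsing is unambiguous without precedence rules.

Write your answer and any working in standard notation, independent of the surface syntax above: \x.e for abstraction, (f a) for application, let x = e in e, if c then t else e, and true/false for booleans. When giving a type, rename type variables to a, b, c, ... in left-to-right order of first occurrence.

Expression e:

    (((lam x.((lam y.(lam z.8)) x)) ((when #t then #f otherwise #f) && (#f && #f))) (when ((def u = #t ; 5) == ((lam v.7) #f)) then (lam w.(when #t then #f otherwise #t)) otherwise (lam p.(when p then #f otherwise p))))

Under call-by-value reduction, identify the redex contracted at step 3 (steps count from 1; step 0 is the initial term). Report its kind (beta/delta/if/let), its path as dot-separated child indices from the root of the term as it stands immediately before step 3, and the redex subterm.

Answer: delta at 0.1 : (false && false)

Derivation:
step 0: (((\x.((\y.(\z.8)) x)) ((if true then false else false) && (false && false))) (if ((let u = true in 5) == ((\v.7) false)) then (\w.(if true then false else true)) else (\p.(if p then false else p))))
step 1: [if@0.1.0] (((\x.((\y.(\z.8)) x)) (false && (false && false))) (if ((let u = true in 5) == ((\v.7) false)) then (\w.(if true then false else true)) else (\p.(if p then false else p))))
step 2: [delta@0.1.1] (((\x.((\y.(\z.8)) x)) (false && false)) (if ((let u = true in 5) == ((\v.7) false)) then (\w.(if true then false else true)) else (\p.(if p then false else p))))
step 3: [delta@0.1] (((\x.((\y.(\z.8)) x)) false) (if ((let u = true in 5) == ((\v.7) false)) then (\w.(if true then false else true)) else (\p.(if p then false else p))))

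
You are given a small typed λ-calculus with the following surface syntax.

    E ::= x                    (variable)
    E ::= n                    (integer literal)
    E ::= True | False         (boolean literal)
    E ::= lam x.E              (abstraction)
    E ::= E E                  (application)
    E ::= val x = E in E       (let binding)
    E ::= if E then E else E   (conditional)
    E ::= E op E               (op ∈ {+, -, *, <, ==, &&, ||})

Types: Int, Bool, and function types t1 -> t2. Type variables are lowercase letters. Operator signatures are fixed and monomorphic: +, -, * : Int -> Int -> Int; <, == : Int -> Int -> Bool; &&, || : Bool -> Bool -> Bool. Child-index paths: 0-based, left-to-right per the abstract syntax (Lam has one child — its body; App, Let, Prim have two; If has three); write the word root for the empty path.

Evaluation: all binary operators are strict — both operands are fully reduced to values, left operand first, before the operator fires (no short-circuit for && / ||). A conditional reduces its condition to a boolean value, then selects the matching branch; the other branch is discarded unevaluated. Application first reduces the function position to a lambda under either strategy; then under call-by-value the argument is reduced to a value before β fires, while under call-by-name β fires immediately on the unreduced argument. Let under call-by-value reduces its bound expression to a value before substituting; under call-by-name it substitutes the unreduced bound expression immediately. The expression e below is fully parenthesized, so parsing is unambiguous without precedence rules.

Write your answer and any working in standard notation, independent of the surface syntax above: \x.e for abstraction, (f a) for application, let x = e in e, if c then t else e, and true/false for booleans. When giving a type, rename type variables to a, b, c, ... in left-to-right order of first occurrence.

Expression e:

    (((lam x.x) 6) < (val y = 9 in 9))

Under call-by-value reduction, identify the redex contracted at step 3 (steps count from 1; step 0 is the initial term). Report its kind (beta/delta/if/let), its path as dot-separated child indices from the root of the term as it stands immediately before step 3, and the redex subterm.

Answer: delta at root : (6 < 9)

Trace:
step 0: (((\x.x) 6) < (let y = 9 in 9))
step 1: [beta@0] (6 < (let y = 9 in 9))
step 2: [let@1] (6 < 9)
step 3: [delta@root] true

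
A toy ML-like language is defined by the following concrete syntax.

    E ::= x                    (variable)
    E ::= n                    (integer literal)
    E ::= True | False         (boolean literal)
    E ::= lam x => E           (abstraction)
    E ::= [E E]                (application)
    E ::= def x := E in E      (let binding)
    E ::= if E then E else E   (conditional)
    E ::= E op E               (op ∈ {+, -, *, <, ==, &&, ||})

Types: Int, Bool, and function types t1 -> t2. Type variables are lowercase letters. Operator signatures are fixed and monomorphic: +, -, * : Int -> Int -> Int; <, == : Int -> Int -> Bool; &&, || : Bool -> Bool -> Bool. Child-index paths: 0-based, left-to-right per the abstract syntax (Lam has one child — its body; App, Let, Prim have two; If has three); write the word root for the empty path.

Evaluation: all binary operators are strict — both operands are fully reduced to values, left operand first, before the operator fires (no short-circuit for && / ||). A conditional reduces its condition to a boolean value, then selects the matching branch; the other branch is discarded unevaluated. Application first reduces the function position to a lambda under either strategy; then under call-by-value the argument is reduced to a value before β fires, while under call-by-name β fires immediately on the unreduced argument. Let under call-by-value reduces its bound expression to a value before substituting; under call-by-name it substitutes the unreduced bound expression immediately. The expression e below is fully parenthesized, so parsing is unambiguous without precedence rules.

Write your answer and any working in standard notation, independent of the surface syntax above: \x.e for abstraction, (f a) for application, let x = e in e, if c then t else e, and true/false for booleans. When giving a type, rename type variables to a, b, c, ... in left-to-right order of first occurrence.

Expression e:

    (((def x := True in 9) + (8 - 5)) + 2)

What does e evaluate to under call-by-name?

Answer: 14

Derivation:
step 0: (((let x = true in 9) + (8 - 5)) + 2)
step 1: [let@0.0] ((9 + (8 - 5)) + 2)
step 2: [delta@0.1] ((9 + 3) + 2)
step 3: [delta@0] (12 + 2)
step 4: [delta@root] 14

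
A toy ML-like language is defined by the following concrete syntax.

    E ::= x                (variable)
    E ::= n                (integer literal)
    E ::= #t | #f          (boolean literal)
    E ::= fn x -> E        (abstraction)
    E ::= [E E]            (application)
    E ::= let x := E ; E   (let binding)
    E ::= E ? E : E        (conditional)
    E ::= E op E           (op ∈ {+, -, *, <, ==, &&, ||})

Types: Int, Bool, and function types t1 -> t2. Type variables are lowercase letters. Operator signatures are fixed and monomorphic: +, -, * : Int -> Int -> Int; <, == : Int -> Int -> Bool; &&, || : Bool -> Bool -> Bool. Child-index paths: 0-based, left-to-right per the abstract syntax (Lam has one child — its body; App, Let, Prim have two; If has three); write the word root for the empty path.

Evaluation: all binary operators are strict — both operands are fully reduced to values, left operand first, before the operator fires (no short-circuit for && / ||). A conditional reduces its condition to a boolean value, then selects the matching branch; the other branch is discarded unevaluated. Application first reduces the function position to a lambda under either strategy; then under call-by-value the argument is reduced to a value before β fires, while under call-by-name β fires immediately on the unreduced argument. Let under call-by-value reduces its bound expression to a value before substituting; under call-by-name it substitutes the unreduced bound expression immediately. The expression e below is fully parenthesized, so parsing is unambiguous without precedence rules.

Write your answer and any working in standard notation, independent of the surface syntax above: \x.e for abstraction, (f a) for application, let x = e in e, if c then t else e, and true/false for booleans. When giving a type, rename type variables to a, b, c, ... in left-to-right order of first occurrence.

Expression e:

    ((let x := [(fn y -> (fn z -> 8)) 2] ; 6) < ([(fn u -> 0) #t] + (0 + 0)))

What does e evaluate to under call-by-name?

Trace:
step 0: ((let x = ((\y.(\z.8)) 2) in 6) < (((\u.0) true) + (0 + 0)))
step 1: [let@0] (6 < (((\u.0) true) + (0 + 0)))
step 2: [beta@1.0] (6 < (0 + (0 + 0)))
step 3: [delta@1.1] (6 < (0 + 0))
step 4: [delta@1] (6 < 0)
step 5: [delta@root] false

Answer: false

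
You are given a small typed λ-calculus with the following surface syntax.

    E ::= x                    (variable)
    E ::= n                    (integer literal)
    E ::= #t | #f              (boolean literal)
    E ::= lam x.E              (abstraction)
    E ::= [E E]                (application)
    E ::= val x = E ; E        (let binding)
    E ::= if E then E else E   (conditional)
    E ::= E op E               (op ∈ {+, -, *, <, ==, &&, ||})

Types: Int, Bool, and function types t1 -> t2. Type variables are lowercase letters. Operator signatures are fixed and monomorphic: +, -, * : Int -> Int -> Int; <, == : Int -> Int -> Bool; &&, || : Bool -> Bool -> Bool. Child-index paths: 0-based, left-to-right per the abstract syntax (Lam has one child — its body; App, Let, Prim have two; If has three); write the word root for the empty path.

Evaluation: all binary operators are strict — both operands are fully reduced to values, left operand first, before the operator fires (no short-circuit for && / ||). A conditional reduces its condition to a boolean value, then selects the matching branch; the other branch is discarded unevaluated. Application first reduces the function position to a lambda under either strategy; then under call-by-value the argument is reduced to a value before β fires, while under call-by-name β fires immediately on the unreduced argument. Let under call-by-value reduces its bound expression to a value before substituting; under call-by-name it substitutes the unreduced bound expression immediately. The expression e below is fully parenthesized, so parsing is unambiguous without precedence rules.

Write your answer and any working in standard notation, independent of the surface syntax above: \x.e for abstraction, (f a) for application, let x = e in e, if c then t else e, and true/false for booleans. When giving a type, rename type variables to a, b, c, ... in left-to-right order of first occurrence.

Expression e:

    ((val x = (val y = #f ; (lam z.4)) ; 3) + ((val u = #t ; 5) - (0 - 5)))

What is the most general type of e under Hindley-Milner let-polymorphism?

Derivation:
let y : Bool
\z._ : a -> Int
let x : forall. a -> Int
  unify Int ~ Int
let u : Bool
  unify Int ~ Int
  unify Int ~ Int
  unify Int ~ Int
  unify Int ~ Int
  unify Int ~ Int

Answer: Int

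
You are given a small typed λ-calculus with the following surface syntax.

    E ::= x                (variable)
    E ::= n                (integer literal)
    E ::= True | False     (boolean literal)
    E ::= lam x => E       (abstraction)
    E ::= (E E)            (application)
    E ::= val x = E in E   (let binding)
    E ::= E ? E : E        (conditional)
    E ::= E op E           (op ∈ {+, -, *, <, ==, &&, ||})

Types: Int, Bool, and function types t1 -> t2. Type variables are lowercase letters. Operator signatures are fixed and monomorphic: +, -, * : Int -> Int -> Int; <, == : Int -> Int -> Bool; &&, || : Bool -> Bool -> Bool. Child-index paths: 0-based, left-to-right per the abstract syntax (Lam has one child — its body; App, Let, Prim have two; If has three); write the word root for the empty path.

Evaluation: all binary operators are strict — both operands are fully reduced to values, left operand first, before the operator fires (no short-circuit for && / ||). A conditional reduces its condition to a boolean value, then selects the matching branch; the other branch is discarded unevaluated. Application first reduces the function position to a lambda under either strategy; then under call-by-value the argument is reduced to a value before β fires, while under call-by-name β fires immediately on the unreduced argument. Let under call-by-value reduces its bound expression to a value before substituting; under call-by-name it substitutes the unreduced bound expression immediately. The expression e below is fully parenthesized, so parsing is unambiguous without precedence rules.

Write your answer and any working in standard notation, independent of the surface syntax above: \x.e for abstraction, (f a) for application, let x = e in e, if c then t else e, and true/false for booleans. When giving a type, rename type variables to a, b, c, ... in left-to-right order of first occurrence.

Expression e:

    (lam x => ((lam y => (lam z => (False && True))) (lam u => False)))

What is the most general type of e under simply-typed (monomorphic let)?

Derivation:
  unify Bool ~ Bool
  unify Bool ~ Bool
\z._ : c -> Bool
\y._ : b -> c -> Bool
\u._ : d -> Bool
  unify b -> c -> Bool ~ (d -> Bool) -> e
  unify b ~ d -> Bool
  unify c -> Bool ~ e
_ _ : c -> Bool
\x._ : a -> c -> Bool

Answer: a -> b -> Bool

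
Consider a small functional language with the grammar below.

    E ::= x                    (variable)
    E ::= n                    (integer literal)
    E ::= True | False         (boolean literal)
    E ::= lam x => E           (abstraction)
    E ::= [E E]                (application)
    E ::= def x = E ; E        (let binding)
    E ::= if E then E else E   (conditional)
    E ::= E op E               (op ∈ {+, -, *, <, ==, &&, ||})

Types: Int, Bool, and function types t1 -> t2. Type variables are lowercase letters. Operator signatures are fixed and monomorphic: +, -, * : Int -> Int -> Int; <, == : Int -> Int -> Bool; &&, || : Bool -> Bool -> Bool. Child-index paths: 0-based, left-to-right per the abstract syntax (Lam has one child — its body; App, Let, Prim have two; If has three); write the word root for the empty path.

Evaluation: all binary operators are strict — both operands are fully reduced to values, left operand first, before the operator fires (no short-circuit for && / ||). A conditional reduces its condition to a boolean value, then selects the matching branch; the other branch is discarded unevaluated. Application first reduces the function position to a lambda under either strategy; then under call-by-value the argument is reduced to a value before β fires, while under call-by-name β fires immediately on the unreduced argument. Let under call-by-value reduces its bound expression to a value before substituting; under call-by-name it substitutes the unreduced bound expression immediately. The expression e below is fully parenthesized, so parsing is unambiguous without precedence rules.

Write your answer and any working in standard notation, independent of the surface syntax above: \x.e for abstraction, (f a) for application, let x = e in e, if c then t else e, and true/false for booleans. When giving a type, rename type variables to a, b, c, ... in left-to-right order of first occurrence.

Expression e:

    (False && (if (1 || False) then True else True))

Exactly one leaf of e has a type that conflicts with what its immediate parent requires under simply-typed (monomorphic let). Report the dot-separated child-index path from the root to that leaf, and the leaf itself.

Derivation:
  unify Bool ~ Bool
  unify Int ~ Bool
  FAIL: mismatch Int ~ Bool

Answer: 1.0.0 : 1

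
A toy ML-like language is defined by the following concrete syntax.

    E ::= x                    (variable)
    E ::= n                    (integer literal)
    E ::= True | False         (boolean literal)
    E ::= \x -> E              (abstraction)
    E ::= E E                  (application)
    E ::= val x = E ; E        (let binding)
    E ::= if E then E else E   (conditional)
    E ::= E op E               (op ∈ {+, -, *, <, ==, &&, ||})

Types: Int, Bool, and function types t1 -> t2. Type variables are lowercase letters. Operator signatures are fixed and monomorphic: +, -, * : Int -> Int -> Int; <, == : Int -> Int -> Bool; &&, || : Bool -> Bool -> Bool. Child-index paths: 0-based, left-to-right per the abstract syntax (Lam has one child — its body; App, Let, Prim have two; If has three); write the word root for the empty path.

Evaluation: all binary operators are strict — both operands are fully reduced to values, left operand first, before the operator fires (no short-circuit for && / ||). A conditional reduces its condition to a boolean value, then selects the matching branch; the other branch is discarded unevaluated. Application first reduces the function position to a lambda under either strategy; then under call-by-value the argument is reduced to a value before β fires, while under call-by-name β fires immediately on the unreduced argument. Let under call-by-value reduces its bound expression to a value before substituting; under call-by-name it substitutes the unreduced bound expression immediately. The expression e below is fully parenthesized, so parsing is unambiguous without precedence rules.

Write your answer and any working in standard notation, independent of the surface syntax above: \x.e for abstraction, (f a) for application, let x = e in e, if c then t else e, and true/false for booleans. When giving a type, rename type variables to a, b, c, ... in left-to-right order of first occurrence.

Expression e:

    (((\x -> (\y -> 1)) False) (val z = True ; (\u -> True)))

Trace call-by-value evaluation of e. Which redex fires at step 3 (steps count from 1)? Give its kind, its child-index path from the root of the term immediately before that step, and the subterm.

Derivation:
step 0: (((\x.(\y.1)) false) (let z = true in (\u.true)))
step 1: [beta@0] ((\y.1) (let z = true in (\u.true)))
step 2: [let@1] ((\y.1) (\u.true))
step 3: [beta@root] 1

Answer: beta at root : ((\y.1) (\u.true))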